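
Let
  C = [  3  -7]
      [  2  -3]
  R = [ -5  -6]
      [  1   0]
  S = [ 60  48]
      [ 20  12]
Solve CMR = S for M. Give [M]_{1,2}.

2

M = C⁻¹SR⁻¹ (apply C⁻¹ on the left and R⁻¹ on the right).
det C = 5, so C⁻¹ = [[-3/5, 7/5], [-2/5, 3/5]].
det R = 6, so R⁻¹ = [[0, 1], [-1/6, -5/6]].
C⁻¹S = [[-8, -12], [-12, -12]].
M = (C⁻¹S)R⁻¹ = [[2, 2], [2, -2]].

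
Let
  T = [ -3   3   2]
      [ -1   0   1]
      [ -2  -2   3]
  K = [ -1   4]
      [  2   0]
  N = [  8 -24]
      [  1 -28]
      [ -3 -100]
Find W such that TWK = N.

W = [[4, -1], [4, 2], [-3, -4]]

Isolating W: multiply by T⁻¹ from the left and K⁻¹ from the right, so W = T⁻¹NK⁻¹.
T has determinant 1; T⁻¹ = [[2, -13, 3], [1, -5, 1], [2, -12, 3]].
det K = -8; the adjugate gives K⁻¹ = [[0, 1/2], [1/4, 1/8]].
T⁻¹N = [[-6, 16], [0, 16], [-5, -12]].
W = (T⁻¹N)K⁻¹ = [[4, -1], [4, 2], [-3, -4]].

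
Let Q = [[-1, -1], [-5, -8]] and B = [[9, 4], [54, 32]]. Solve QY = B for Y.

Y = [[-6, 0], [-3, -4]]

Since Q multiplies Y on the left, Y = Q⁻¹B.
det Q = 3; the adjugate gives Q⁻¹ = [[-8/3, 1/3], [5/3, -1/3]].
Y = Q⁻¹B = [[-8/3, 1/3], [5/3, -1/3]] · [[9, 4], [54, 32]] = [[-6, 0], [-3, -4]].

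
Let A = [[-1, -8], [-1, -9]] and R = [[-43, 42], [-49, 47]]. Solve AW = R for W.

W = [[-5, -2], [6, -5]]

A is on the left of W, so left-multiply by A⁻¹: W = A⁻¹R.
det A = 1; the adjugate gives A⁻¹ = [[-9, 8], [1, -1]].
W = A⁻¹R = [[-9, 8], [1, -1]] · [[-43, 42], [-49, 47]] = [[-5, -2], [6, -5]].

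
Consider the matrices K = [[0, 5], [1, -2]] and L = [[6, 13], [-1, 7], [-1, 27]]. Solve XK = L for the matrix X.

X = [[5, 6], [1, -1], [5, -1]]

Right-multiplying both sides by K⁻¹ gives X = LK⁻¹.
det K = -5; the adjugate gives K⁻¹ = [[2/5, 1], [1/5, 0]].
X = LK⁻¹ = [[6, 13], [-1, 7], [-1, 27]] · [[2/5, 1], [1/5, 0]] = [[5, 6], [1, -1], [5, -1]].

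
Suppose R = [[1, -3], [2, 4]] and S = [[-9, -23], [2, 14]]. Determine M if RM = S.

M = [[-3, -5], [2, 6]]

Since R multiplies M on the left, M = R⁻¹S.
R has determinant 10; R⁻¹ = [[2/5, 3/10], [-1/5, 1/10]].
M = R⁻¹S = [[2/5, 3/10], [-1/5, 1/10]] · [[-9, -23], [2, 14]] = [[-3, -5], [2, 6]].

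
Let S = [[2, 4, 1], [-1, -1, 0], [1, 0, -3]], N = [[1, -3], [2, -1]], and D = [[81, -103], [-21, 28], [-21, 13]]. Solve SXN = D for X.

X = [[2, 2], [5, 5], [1, 4]]

Isolating X: multiply by S⁻¹ from the left and N⁻¹ from the right, so X = S⁻¹DN⁻¹.
S has determinant -5; S⁻¹ = [[-3/5, -12/5, -1/5], [3/5, 7/5, 1/5], [-1/5, -4/5, -2/5]].
det N = 5, so N⁻¹ = [[-1/5, 3/5], [-2/5, 1/5]].
S⁻¹D = [[6, -8], [15, -20], [9, -7]].
X = (S⁻¹D)N⁻¹ = [[2, 2], [5, 5], [1, 4]].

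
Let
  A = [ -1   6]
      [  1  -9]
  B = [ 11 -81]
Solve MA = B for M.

Right-multiplying both sides by A⁻¹ gives M = BA⁻¹.
A has determinant 3; A⁻¹ = [[-3, -2], [-1/3, -1/3]].
M = BA⁻¹ = [[11, -81]] · [[-3, -2], [-1/3, -1/3]] = [[-6, 5]].

M = [[-6, 5]]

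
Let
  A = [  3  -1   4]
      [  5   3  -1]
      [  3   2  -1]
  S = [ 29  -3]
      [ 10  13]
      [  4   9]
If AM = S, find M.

M = [[3, 5], [0, -6], [5, -6]]

Left-multiplying both sides by A⁻¹ gives M = A⁻¹S.
det A = -1, so A⁻¹ = [[1, -7, 11], [-2, 15, -23], [-1, 9, -14]].
M = A⁻¹S = [[1, -7, 11], [-2, 15, -23], [-1, 9, -14]] · [[29, -3], [10, 13], [4, 9]] = [[3, 5], [0, -6], [5, -6]].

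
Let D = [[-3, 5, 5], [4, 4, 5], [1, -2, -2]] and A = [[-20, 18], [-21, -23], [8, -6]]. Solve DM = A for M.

Left-multiplying both sides by D⁻¹ gives M = D⁻¹A.
det D = -1; the adjugate gives D⁻¹ = [[-2, 0, -5], [-13, -1, -35], [12, 1, 32]].
M = D⁻¹A = [[-2, 0, -5], [-13, -1, -35], [12, 1, 32]] · [[-20, 18], [-21, -23], [8, -6]] = [[0, -6], [1, -1], [-5, 1]].

M = [[0, -6], [1, -1], [-5, 1]]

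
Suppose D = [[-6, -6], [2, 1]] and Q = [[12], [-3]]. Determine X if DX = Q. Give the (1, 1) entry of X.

Left-multiplying both sides by D⁻¹ gives X = D⁻¹Q.
D has determinant 6; D⁻¹ = [[1/6, 1], [-1/3, -1]].
X = D⁻¹Q = [[1/6, 1], [-1/3, -1]] · [[12], [-3]] = [[-1], [-1]].

-1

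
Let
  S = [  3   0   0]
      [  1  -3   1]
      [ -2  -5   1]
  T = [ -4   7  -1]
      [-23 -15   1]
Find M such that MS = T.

Since S sits to the right of M, M = TS⁻¹.
det S = 6, so S⁻¹ = [[1/3, 0, 0], [-1/2, 1/2, -1/2], [-11/6, 5/2, -3/2]].
M = TS⁻¹ = [[-4, 7, -1], [-23, -15, 1]] · [[1/3, 0, 0], [-1/2, 1/2, -1/2], [-11/6, 5/2, -3/2]] = [[-3, 1, -2], [-2, -5, 6]].

M = [[-3, 1, -2], [-2, -5, 6]]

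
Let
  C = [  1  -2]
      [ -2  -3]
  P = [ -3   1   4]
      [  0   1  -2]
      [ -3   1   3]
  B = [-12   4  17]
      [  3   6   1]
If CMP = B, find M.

Left-multiply by C⁻¹ and right-multiply by P⁻¹: M = C⁻¹BP⁻¹.
det C = -7; the adjugate gives C⁻¹ = [[3/7, -2/7], [-2/7, -1/7]].
det P = 3, so P⁻¹ = [[5/3, 1/3, -2], [2, 1, -2], [1, 0, -1]].
C⁻¹B = [[-6, 0, 7], [3, -2, -5]].
M = (C⁻¹B)P⁻¹ = [[-3, -2, 5], [-4, -1, 3]].

M = [[-3, -2, 5], [-4, -1, 3]]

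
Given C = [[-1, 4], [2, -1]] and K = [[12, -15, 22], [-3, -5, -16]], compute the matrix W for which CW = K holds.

W = [[0, -5, -6], [3, -5, 4]]

Since C multiplies W on the left, W = C⁻¹K.
det C = -7; the adjugate gives C⁻¹ = [[1/7, 4/7], [2/7, 1/7]].
W = C⁻¹K = [[1/7, 4/7], [2/7, 1/7]] · [[12, -15, 22], [-3, -5, -16]] = [[0, -5, -6], [3, -5, 4]].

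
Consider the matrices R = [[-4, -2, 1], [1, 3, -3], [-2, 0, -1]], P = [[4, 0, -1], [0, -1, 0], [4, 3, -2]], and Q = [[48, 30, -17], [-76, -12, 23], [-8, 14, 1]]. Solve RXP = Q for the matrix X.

Isolating X: multiply by R⁻¹ from the left and P⁻¹ from the right, so X = R⁻¹QP⁻¹.
det R = 4, so R⁻¹ = [[-3/4, -1/2, 3/4], [7/4, 3/2, -11/4], [3/2, 1, -5/2]].
det P = 4; the adjugate gives P⁻¹ = [[1/2, -3/4, -1/4], [0, -1, 0], [1, -3, -1]].
R⁻¹Q = [[-4, -6, 2], [-8, -4, 2], [16, -2, -5]].
X = (R⁻¹Q)P⁻¹ = [[0, 3, -1], [-2, 4, 0], [3, 5, 1]].

X = [[0, 3, -1], [-2, 4, 0], [3, 5, 1]]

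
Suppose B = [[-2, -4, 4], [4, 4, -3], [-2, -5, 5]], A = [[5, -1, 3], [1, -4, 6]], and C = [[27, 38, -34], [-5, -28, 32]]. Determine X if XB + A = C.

X = [[-4, 2, -3], [3, 2, 4]]

XB = C − A = [[22, 39, -37], [-6, -24, 26]].
Since B sits to the right of X, X = (C − A)B⁻¹.
det B = -2, so B⁻¹ = [[-5/2, 0, 2], [7, 1, -5], [6, 1, -4]].
X = (C − A)B⁻¹ = [[-4, 2, -3], [3, 2, 4]].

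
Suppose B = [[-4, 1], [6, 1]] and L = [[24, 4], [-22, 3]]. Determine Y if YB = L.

Since B sits to the right of Y, Y = LB⁻¹.
det B = -10; the adjugate gives B⁻¹ = [[-1/10, 1/10], [3/5, 2/5]].
Y = LB⁻¹ = [[24, 4], [-22, 3]] · [[-1/10, 1/10], [3/5, 2/5]] = [[0, 4], [4, -1]].

Y = [[0, 4], [4, -1]]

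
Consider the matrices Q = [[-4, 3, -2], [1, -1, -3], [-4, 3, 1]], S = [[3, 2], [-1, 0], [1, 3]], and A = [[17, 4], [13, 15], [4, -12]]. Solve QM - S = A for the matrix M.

M = [[-1, 4], [2, 4], [-5, -5]]

QM = A + S = [[20, 6], [12, 15], [5, -9]].
Since Q multiplies M on the left, M = Q⁻¹(A + S).
det Q = 3, so Q⁻¹ = [[8/3, -3, -11/3], [11/3, -4, -14/3], [-1/3, 0, 1/3]].
M = Q⁻¹(A + S) = [[-1, 4], [2, 4], [-5, -5]].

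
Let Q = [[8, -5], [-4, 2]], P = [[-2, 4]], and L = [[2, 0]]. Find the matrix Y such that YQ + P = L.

YQ = L − P = [[4, -4]].
Since Q sits to the right of Y, Y = (L − P)Q⁻¹.
det Q = -4, so Q⁻¹ = [[-1/2, -5/4], [-1, -2]].
Y = (L − P)Q⁻¹ = [[2, 3]].

Y = [[2, 3]]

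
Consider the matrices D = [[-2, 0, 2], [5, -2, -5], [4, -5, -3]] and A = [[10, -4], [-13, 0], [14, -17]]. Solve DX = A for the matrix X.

X = [[-1, 2], [-6, 5], [4, 0]]

Since D multiplies X on the left, X = D⁻¹A.
D has determinant 4; D⁻¹ = [[-19/4, -5/2, 1], [-5/4, -1/2, 0], [-17/4, -5/2, 1]].
X = D⁻¹A = [[-19/4, -5/2, 1], [-5/4, -1/2, 0], [-17/4, -5/2, 1]] · [[10, -4], [-13, 0], [14, -17]] = [[-1, 2], [-6, 5], [4, 0]].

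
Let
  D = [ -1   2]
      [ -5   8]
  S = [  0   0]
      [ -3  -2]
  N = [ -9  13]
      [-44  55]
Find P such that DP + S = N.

P = [[5, -5], [-2, 4]]

DP = N − S = [[-9, 13], [-41, 57]].
D is on the left of P, so left-multiply by D⁻¹: P = D⁻¹(N − S).
det D = 2; the adjugate gives D⁻¹ = [[4, -1], [5/2, -1/2]].
P = D⁻¹(N − S) = [[5, -5], [-2, 4]].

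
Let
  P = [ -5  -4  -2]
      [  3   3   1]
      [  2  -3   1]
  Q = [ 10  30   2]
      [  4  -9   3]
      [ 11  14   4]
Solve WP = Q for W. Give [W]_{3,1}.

Since P sits to the right of W, W = QP⁻¹.
P has determinant 4; P⁻¹ = [[3/2, 5/2, 1/2], [-1/4, -1/4, -1/4], [-15/4, -23/4, -3/4]].
W = QP⁻¹ = [[10, 30, 2], [4, -9, 3], [11, 14, 4]] · [[3/2, 5/2, 1/2], [-1/4, -1/4, -1/4], [-15/4, -23/4, -3/4]] = [[0, 6, -4], [-3, -5, 2], [-2, 1, -1]].

-2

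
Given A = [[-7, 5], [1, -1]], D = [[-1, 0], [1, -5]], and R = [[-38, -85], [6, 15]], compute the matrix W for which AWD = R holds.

Isolating W: multiply by A⁻¹ from the left and D⁻¹ from the right, so W = A⁻¹RD⁻¹.
det A = 2; the adjugate gives A⁻¹ = [[-1/2, -5/2], [-1/2, -7/2]].
D has determinant 5; D⁻¹ = [[-1, 0], [-1/5, -1/5]].
A⁻¹R = [[4, 5], [-2, -10]].
W = (A⁻¹R)D⁻¹ = [[-5, -1], [4, 2]].

W = [[-5, -1], [4, 2]]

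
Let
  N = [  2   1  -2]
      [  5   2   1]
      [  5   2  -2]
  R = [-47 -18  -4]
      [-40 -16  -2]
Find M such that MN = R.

M = [[4, -6, -5], [0, -6, -2]]

Right-multiplying both sides by N⁻¹ gives M = RN⁻¹.
det N = 3, so N⁻¹ = [[-2, -2/3, 5/3], [5, 2, -4], [0, 1/3, -1/3]].
M = RN⁻¹ = [[-47, -18, -4], [-40, -16, -2]] · [[-2, -2/3, 5/3], [5, 2, -4], [0, 1/3, -1/3]] = [[4, -6, -5], [0, -6, -2]].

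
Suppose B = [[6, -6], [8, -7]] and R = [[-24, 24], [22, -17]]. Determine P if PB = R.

P = [[-4, 0], [-3, 5]]

Right-multiplying both sides by B⁻¹ gives P = RB⁻¹.
B has determinant 6; B⁻¹ = [[-7/6, 1], [-4/3, 1]].
P = RB⁻¹ = [[-24, 24], [22, -17]] · [[-7/6, 1], [-4/3, 1]] = [[-4, 0], [-3, 5]].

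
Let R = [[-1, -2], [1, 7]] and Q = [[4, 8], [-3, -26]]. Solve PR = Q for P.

Right-multiplying both sides by R⁻¹ gives P = QR⁻¹.
det R = -5, so R⁻¹ = [[-7/5, -2/5], [1/5, 1/5]].
P = QR⁻¹ = [[4, 8], [-3, -26]] · [[-7/5, -2/5], [1/5, 1/5]] = [[-4, 0], [-1, -4]].

P = [[-4, 0], [-1, -4]]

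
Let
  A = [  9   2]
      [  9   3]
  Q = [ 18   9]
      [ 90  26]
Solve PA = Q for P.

Since A sits to the right of P, P = QA⁻¹.
det A = 9; the adjugate gives A⁻¹ = [[1/3, -2/9], [-1, 1]].
P = QA⁻¹ = [[18, 9], [90, 26]] · [[1/3, -2/9], [-1, 1]] = [[-3, 5], [4, 6]].

P = [[-3, 5], [4, 6]]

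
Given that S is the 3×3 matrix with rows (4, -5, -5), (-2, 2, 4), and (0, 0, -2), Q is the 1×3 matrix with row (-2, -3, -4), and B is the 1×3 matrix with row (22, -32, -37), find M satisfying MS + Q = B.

MS = B − Q = [[24, -29, -33]].
Right-multiplying both sides by S⁻¹ gives M = (B − Q)S⁻¹.
det S = 4, so S⁻¹ = [[-1, -5/2, -5/2], [-1, -2, -3/2], [0, 0, -1/2]].
M = (B − Q)S⁻¹ = [[5, -2, 0]].

M = [[5, -2, 0]]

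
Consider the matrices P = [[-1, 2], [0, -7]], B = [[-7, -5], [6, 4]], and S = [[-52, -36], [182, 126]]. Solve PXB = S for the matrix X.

Left-multiply by P⁻¹ and right-multiply by B⁻¹: X = P⁻¹SB⁻¹.
det P = 7, so P⁻¹ = [[-1, -2/7], [0, -1/7]].
det B = 2; the adjugate gives B⁻¹ = [[2, 5/2], [-3, -7/2]].
P⁻¹S = [[0, 0], [-26, -18]].
X = (P⁻¹S)B⁻¹ = [[0, 0], [2, -2]].

X = [[0, 0], [2, -2]]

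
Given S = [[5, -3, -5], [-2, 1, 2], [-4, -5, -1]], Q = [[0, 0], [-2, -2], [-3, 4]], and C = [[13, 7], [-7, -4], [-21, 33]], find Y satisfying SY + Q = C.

Y = [[5, -2], [-1, -4], [3, -1]]

SY = C − Q = [[13, 7], [-5, -2], [-18, 29]].
S is on the left of Y, so left-multiply by S⁻¹: Y = S⁻¹(C − Q).
det S = 5; the adjugate gives S⁻¹ = [[9/5, 22/5, -1/5], [-2, -5, 0], [14/5, 37/5, -1/5]].
Y = S⁻¹(C − Q) = [[5, -2], [-1, -4], [3, -1]].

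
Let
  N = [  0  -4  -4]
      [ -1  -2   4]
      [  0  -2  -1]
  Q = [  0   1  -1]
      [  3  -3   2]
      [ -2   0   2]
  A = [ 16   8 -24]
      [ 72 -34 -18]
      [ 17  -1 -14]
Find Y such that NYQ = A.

Y = [[-4, -4, -1], [0, -1, 5], [-2, 1, -3]]

Y = N⁻¹AQ⁻¹ (apply N⁻¹ on the left and Q⁻¹ on the right).
det N = -4; the adjugate gives N⁻¹ = [[-5/2, -1, 6], [1/4, 0, -1], [-1/2, 0, 1]].
det Q = -4; the adjugate gives Q⁻¹ = [[3/2, 1/2, 1/4], [5/2, 1/2, 3/4], [3/2, 1/2, 3/4]].
N⁻¹A = [[-10, 8, -6], [-13, 3, 8], [9, -5, -2]].
Y = (N⁻¹A)Q⁻¹ = [[-4, -4, -1], [0, -1, 5], [-2, 1, -3]].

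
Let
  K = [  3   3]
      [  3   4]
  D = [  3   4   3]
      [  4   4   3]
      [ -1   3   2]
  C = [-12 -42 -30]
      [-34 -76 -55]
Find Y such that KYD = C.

Y = [[2, 3, 0], [-4, -3, -2]]

Isolating Y: multiply by K⁻¹ from the left and D⁻¹ from the right, so Y = K⁻¹CD⁻¹.
det K = 3, so K⁻¹ = [[4/3, -1], [-1, 1]].
det D = 1, so D⁻¹ = [[-1, 1, 0], [-11, 9, 3], [16, -13, -4]].
K⁻¹C = [[18, 20, 15], [-22, -34, -25]].
Y = (K⁻¹C)D⁻¹ = [[2, 3, 0], [-4, -3, -2]].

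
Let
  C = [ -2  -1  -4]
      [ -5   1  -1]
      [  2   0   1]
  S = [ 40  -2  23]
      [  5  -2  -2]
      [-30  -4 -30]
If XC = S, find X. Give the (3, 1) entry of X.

6

Right-multiplying both sides by C⁻¹ gives X = SC⁻¹.
C has determinant 3; C⁻¹ = [[1/3, 1/3, 5/3], [1, 2, 6], [-2/3, -2/3, -7/3]].
X = SC⁻¹ = [[40, -2, 23], [5, -2, -2], [-30, -4, -30]] · [[1/3, 1/3, 5/3], [1, 2, 6], [-2/3, -2/3, -7/3]] = [[-4, -6, 1], [1, -1, 1], [6, 2, -4]].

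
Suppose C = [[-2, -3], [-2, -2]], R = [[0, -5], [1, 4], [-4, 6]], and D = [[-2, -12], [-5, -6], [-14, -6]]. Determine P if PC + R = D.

PC = D − R = [[-2, -7], [-6, -10], [-10, -12]].
Since C sits to the right of P, P = (D − R)C⁻¹.
C has determinant -2; C⁻¹ = [[1, -3/2], [-1, 1]].
P = (D − R)C⁻¹ = [[5, -4], [4, -1], [2, 3]].

P = [[5, -4], [4, -1], [2, 3]]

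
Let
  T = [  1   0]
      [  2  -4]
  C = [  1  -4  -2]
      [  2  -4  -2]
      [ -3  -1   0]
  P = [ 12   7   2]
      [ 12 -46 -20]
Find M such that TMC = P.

M = [[-5, 4, -3], [0, -3, -3]]

Isolating M: multiply by T⁻¹ from the left and C⁻¹ from the right, so M = T⁻¹PC⁻¹.
T has determinant -4; T⁻¹ = [[1, 0], [1/2, -1/4]].
det C = 2; the adjugate gives C⁻¹ = [[-1, 1, 0], [3, -3, -1], [-7, 13/2, 2]].
T⁻¹P = [[12, 7, 2], [3, 15, 6]].
M = (T⁻¹P)C⁻¹ = [[-5, 4, -3], [0, -3, -3]].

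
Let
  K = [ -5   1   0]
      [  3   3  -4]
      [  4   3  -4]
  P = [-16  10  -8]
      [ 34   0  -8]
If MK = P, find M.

M = [[4, 4, -2], [-6, 4, -2]]

Right-multiplying both sides by K⁻¹ gives M = PK⁻¹.
K has determinant -4; K⁻¹ = [[0, -1, 1], [1, -5, 5], [3/4, -19/4, 9/2]].
M = PK⁻¹ = [[-16, 10, -8], [34, 0, -8]] · [[0, -1, 1], [1, -5, 5], [3/4, -19/4, 9/2]] = [[4, 4, -2], [-6, 4, -2]].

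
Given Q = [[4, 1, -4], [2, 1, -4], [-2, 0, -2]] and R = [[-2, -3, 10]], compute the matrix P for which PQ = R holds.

Since Q sits to the right of P, P = RQ⁻¹.
Q has determinant -4; Q⁻¹ = [[1/2, -1/2, 0], [-3, 4, -2], [-1/2, 1/2, -1/2]].
P = RQ⁻¹ = [[-2, -3, 10]] · [[1/2, -1/2, 0], [-3, 4, -2], [-1/2, 1/2, -1/2]] = [[3, -6, 1]].

P = [[3, -6, 1]]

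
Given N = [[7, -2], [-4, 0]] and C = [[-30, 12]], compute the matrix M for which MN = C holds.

N is on the right of M, so right-multiply by N⁻¹: M = CN⁻¹.
det N = -8; the adjugate gives N⁻¹ = [[0, -1/4], [-1/2, -7/8]].
M = CN⁻¹ = [[-30, 12]] · [[0, -1/4], [-1/2, -7/8]] = [[-6, -3]].

M = [[-6, -3]]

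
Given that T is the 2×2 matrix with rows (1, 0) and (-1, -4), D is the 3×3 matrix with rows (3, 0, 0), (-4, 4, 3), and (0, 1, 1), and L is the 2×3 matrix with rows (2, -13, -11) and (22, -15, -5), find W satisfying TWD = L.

Left-multiply by T⁻¹ and right-multiply by D⁻¹: W = T⁻¹LD⁻¹.
T has determinant -4; T⁻¹ = [[1, 0], [-1/4, -1/4]].
det D = 3; the adjugate gives D⁻¹ = [[1/3, 0, 0], [4/3, 1, -3], [-4/3, -1, 4]].
T⁻¹L = [[2, -13, -11], [-6, 7, 4]].
W = (T⁻¹L)D⁻¹ = [[-2, -2, -5], [2, 3, -5]].

W = [[-2, -2, -5], [2, 3, -5]]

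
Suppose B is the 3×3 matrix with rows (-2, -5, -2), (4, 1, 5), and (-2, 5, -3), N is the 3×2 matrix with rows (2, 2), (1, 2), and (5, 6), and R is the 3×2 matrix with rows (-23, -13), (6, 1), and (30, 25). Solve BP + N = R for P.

BP = R − N = [[-25, -15], [5, -1], [25, 19]].
Since B multiplies P on the left, P = B⁻¹(R − N).
det B = 2, so B⁻¹ = [[-14, -25/2, -23/2], [1, 1, 1], [11, 10, 9]].
P = B⁻¹(R − N) = [[0, 4], [5, 3], [0, -4]].

P = [[0, 4], [5, 3], [0, -4]]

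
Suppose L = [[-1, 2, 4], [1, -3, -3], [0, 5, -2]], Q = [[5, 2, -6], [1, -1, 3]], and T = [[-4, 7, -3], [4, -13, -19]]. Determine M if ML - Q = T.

ML = T + Q = [[1, 9, -9], [5, -14, -16]].
Right-multiplying both sides by L⁻¹ gives M = (T + Q)L⁻¹.
L has determinant 3; L⁻¹ = [[7, 8, 2], [2/3, 2/3, 1/3], [5/3, 5/3, 1/3]].
M = (T + Q)L⁻¹ = [[-2, -1, 2], [-1, 4, 0]].

M = [[-2, -1, 2], [-1, 4, 0]]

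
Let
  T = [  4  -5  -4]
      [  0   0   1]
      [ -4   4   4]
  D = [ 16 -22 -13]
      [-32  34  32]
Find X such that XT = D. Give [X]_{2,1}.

Since T sits to the right of X, X = DT⁻¹.
T has determinant 4; T⁻¹ = [[-1, 1, -5/4], [-1, 0, -1], [0, 1, 0]].
X = DT⁻¹ = [[16, -22, -13], [-32, 34, 32]] · [[-1, 1, -5/4], [-1, 0, -1], [0, 1, 0]] = [[6, 3, 2], [-2, 0, 6]].

-2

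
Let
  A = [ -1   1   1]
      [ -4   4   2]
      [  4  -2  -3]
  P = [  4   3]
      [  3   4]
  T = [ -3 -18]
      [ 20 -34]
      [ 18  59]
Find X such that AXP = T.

X = [[-2, 2], [5, -3], [-1, -4]]

X = A⁻¹TP⁻¹ (apply A⁻¹ on the left and P⁻¹ on the right).
det A = -4, so A⁻¹ = [[2, -1/4, 1/2], [1, 1/4, 1/2], [2, -1/2, 0]].
P has determinant 7; P⁻¹ = [[4/7, -3/7], [-3/7, 4/7]].
A⁻¹T = [[-2, 2], [11, 3], [-16, -19]].
X = (A⁻¹T)P⁻¹ = [[-2, 2], [5, -3], [-1, -4]].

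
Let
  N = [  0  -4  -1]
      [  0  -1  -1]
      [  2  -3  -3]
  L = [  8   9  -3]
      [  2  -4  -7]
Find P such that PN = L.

P = [[-4, -5, 4], [-1, 5, 1]]

N is on the right of P, so right-multiply by N⁻¹: P = LN⁻¹.
N has determinant 6; N⁻¹ = [[0, -3/2, 1/2], [-1/3, 1/3, 0], [1/3, -4/3, 0]].
P = LN⁻¹ = [[8, 9, -3], [2, -4, -7]] · [[0, -3/2, 1/2], [-1/3, 1/3, 0], [1/3, -4/3, 0]] = [[-4, -5, 4], [-1, 5, 1]].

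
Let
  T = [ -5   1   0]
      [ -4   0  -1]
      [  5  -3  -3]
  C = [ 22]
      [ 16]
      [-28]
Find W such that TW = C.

W = [[-5], [-3], [4]]

Left-multiplying both sides by T⁻¹ gives W = T⁻¹C.
det T = -2, so T⁻¹ = [[3/2, -3/2, 1/2], [17/2, -15/2, 5/2], [-6, 5, -2]].
W = T⁻¹C = [[3/2, -3/2, 1/2], [17/2, -15/2, 5/2], [-6, 5, -2]] · [[22], [16], [-28]] = [[-5], [-3], [4]].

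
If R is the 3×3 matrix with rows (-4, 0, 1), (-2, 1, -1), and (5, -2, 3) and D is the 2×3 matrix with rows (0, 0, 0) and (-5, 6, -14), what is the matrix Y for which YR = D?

Since R sits to the right of Y, Y = DR⁻¹.
det R = -5, so R⁻¹ = [[-1/5, 2/5, 1/5], [-1/5, 17/5, 6/5], [1/5, 8/5, 4/5]].
Y = DR⁻¹ = [[0, 0, 0], [-5, 6, -14]] · [[-1/5, 2/5, 1/5], [-1/5, 17/5, 6/5], [1/5, 8/5, 4/5]] = [[0, 0, 0], [-3, -4, -5]].

Y = [[0, 0, 0], [-3, -4, -5]]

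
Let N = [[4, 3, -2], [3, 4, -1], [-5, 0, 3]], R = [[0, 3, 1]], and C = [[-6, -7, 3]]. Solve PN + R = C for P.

PN = C − R = [[-6, -10, 2]].
Right-multiplying both sides by N⁻¹ gives P = (C − R)N⁻¹.
det N = -4; the adjugate gives N⁻¹ = [[-3, 9/4, -5/4], [1, -1/2, 1/2], [-5, 15/4, -7/4]].
P = (C − R)N⁻¹ = [[-2, -1, -1]].

P = [[-2, -1, -1]]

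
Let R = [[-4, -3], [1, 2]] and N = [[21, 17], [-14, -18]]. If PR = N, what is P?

Since R sits to the right of P, P = NR⁻¹.
det R = -5; the adjugate gives R⁻¹ = [[-2/5, -3/5], [1/5, 4/5]].
P = NR⁻¹ = [[21, 17], [-14, -18]] · [[-2/5, -3/5], [1/5, 4/5]] = [[-5, 1], [2, -6]].

P = [[-5, 1], [2, -6]]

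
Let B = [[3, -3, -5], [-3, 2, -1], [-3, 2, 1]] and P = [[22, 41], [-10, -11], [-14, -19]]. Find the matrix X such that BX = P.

X = [[4, 1], [0, -6], [-2, -4]]

B is on the left of X, so left-multiply by B⁻¹: X = B⁻¹P.
det B = -6, so B⁻¹ = [[-2/3, 7/6, -13/6], [-1, 2, -3], [0, -1/2, 1/2]].
X = B⁻¹P = [[-2/3, 7/6, -13/6], [-1, 2, -3], [0, -1/2, 1/2]] · [[22, 41], [-10, -11], [-14, -19]] = [[4, 1], [0, -6], [-2, -4]].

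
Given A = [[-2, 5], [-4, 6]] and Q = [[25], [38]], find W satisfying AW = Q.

W = [[-5], [3]]

Left-multiplying both sides by A⁻¹ gives W = A⁻¹Q.
A has determinant 8; A⁻¹ = [[3/4, -5/8], [1/2, -1/4]].
W = A⁻¹Q = [[3/4, -5/8], [1/2, -1/4]] · [[25], [38]] = [[-5], [3]].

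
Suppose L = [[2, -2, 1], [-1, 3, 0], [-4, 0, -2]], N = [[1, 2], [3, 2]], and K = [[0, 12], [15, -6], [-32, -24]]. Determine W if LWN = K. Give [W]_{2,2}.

W = L⁻¹KN⁻¹ (apply L⁻¹ on the left and N⁻¹ on the right).
det L = 4, so L⁻¹ = [[-3/2, -1, -3/4], [-1/2, 0, -1/4], [3, 2, 1]].
det N = -4; the adjugate gives N⁻¹ = [[-1/2, 1/2], [3/4, -1/4]].
L⁻¹K = [[9, 6], [8, 0], [-2, 0]].
W = (L⁻¹K)N⁻¹ = [[0, 3], [-4, 4], [1, -1]].

4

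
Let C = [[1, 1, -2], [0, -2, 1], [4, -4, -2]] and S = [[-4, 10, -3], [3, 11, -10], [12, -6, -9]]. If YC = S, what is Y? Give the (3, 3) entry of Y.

C is on the right of Y, so right-multiply by C⁻¹: Y = SC⁻¹.
det C = -4, so C⁻¹ = [[-2, -5/2, 3/4], [-1, -3/2, 1/4], [-2, -2, 1/2]].
Y = SC⁻¹ = [[-4, 10, -3], [3, 11, -10], [12, -6, -9]] · [[-2, -5/2, 3/4], [-1, -3/2, 1/4], [-2, -2, 1/2]] = [[4, 1, -2], [3, -4, 0], [0, -3, 3]].

3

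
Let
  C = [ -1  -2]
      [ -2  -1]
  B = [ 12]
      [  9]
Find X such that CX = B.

Left-multiplying both sides by C⁻¹ gives X = C⁻¹B.
C has determinant -3; C⁻¹ = [[1/3, -2/3], [-2/3, 1/3]].
X = C⁻¹B = [[1/3, -2/3], [-2/3, 1/3]] · [[12], [9]] = [[-2], [-5]].

X = [[-2], [-5]]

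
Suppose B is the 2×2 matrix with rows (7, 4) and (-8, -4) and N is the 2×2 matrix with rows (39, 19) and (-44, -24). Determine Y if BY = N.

Y = [[5, 5], [1, -4]]

B is on the left of Y, so left-multiply by B⁻¹: Y = B⁻¹N.
B has determinant 4; B⁻¹ = [[-1, -1], [2, 7/4]].
Y = B⁻¹N = [[-1, -1], [2, 7/4]] · [[39, 19], [-44, -24]] = [[5, 5], [1, -4]].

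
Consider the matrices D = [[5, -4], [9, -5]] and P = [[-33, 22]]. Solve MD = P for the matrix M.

M = [[-3, -2]]

Right-multiplying both sides by D⁻¹ gives M = PD⁻¹.
det D = 11, so D⁻¹ = [[-5/11, 4/11], [-9/11, 5/11]].
M = PD⁻¹ = [[-33, 22]] · [[-5/11, 4/11], [-9/11, 5/11]] = [[-3, -2]].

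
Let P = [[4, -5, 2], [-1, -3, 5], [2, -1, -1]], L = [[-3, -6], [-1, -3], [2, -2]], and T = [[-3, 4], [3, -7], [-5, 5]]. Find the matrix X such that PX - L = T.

PX = T + L = [[-6, -2], [2, -10], [-3, 3]].
Since P multiplies X on the left, X = P⁻¹(T + L).
det P = 1; the adjugate gives P⁻¹ = [[8, -7, -19], [9, -8, -22], [7, -6, -17]].
X = P⁻¹(T + L) = [[-5, -3], [-4, -4], [-3, -5]].

X = [[-5, -3], [-4, -4], [-3, -5]]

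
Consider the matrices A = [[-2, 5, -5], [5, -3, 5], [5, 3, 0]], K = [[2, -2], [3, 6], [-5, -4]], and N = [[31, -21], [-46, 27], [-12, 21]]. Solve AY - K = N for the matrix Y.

Y = [[-4, 4], [1, -1], [-4, 2]]

AY = N + K = [[33, -23], [-43, 33], [-17, 17]].
A is on the left of Y, so left-multiply by A⁻¹: Y = A⁻¹(N + K).
det A = 5; the adjugate gives A⁻¹ = [[-3, -3, 2], [5, 5, -3], [6, 31/5, -19/5]].
Y = A⁻¹(N + K) = [[-4, 4], [1, -1], [-4, 2]].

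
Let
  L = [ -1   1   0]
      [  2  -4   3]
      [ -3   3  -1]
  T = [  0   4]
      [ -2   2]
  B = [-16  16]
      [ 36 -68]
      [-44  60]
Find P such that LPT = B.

Left-multiply by L⁻¹ and right-multiply by T⁻¹: P = L⁻¹BT⁻¹.
det L = -2; the adjugate gives L⁻¹ = [[5/2, -1/2, -3/2], [7/2, -1/2, -3/2], [3, 0, -1]].
T has determinant 8; T⁻¹ = [[1/4, -1/2], [1/4, 0]].
L⁻¹B = [[8, -16], [-8, 0], [-4, -12]].
P = (L⁻¹B)T⁻¹ = [[-2, -4], [-2, 4], [-4, 2]].

P = [[-2, -4], [-2, 4], [-4, 2]]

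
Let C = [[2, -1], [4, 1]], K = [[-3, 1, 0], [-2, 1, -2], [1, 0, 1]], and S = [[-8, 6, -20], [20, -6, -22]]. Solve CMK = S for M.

M = [[-3, 3, -1], [-2, -4, -2]]

Isolating M: multiply by C⁻¹ from the left and K⁻¹ from the right, so M = C⁻¹SK⁻¹.
det C = 6; the adjugate gives C⁻¹ = [[1/6, 1/6], [-2/3, 1/3]].
K has determinant -3; K⁻¹ = [[-1/3, 1/3, 2/3], [0, 1, 2], [1/3, -1/3, 1/3]].
C⁻¹S = [[2, 0, -7], [12, -6, 6]].
M = (C⁻¹S)K⁻¹ = [[-3, 3, -1], [-2, -4, -2]].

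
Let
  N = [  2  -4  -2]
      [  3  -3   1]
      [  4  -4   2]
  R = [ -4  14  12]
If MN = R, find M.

M = [[-5, 2, 0]]

Right-multiplying both sides by N⁻¹ gives M = RN⁻¹.
det N = 4; the adjugate gives N⁻¹ = [[-1/2, 4, -5/2], [-1/2, 3, -2], [0, -2, 3/2]].
M = RN⁻¹ = [[-4, 14, 12]] · [[-1/2, 4, -5/2], [-1/2, 3, -2], [0, -2, 3/2]] = [[-5, 2, 0]].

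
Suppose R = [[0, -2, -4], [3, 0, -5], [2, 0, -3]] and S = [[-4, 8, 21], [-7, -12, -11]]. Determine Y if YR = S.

Y = [[-4, 2, -5], [6, -5, 4]]

R is on the right of Y, so right-multiply by R⁻¹: Y = SR⁻¹.
det R = 2; the adjugate gives R⁻¹ = [[0, -3, 5], [-1/2, 4, -6], [0, -2, 3]].
Y = SR⁻¹ = [[-4, 8, 21], [-7, -12, -11]] · [[0, -3, 5], [-1/2, 4, -6], [0, -2, 3]] = [[-4, 2, -5], [6, -5, 4]].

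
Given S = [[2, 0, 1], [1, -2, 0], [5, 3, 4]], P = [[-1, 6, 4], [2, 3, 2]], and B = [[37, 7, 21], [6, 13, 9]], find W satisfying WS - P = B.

W = [[5, 1, 5], [-5, -2, 4]]

WS = B + P = [[36, 13, 25], [8, 16, 11]].
S is on the right of W, so right-multiply by S⁻¹: W = (B + P)S⁻¹.
S has determinant -3; S⁻¹ = [[8/3, -1, -2/3], [4/3, -1, -1/3], [-13/3, 2, 4/3]].
W = (B + P)S⁻¹ = [[5, 1, 5], [-5, -2, 4]].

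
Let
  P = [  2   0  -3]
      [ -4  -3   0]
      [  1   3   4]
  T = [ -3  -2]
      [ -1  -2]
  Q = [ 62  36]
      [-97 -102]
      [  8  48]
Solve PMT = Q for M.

M = [[-5, -4], [-1, -4], [4, -4]]

M = P⁻¹QT⁻¹ (apply P⁻¹ on the left and T⁻¹ on the right).
det P = 3, so P⁻¹ = [[-4, -3, -3], [16/3, 11/3, 4], [-3, -2, -2]].
det T = 4, so T⁻¹ = [[-1/2, 1/2], [1/4, -3/4]].
P⁻¹Q = [[19, 18], [7, 10], [-8, 0]].
M = (P⁻¹Q)T⁻¹ = [[-5, -4], [-1, -4], [4, -4]].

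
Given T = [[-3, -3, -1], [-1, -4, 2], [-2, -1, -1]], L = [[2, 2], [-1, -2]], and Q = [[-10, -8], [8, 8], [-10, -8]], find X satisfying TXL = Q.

X = [[4, 2], [-2, -1], [0, -1]]

X = T⁻¹QL⁻¹ (apply T⁻¹ on the left and L⁻¹ on the right).
det T = 4; the adjugate gives T⁻¹ = [[3/2, -1/2, -5/2], [-5/4, 1/4, 7/4], [-7/4, 3/4, 9/4]].
det L = -2; the adjugate gives L⁻¹ = [[1, 1], [-1/2, -1]].
T⁻¹Q = [[6, 4], [-3, -2], [1, 2]].
X = (T⁻¹Q)L⁻¹ = [[4, 2], [-2, -1], [0, -1]].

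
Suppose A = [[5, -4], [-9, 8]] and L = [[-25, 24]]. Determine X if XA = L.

Right-multiplying both sides by A⁻¹ gives X = LA⁻¹.
det A = 4, so A⁻¹ = [[2, 1], [9/4, 5/4]].
X = LA⁻¹ = [[-25, 24]] · [[2, 1], [9/4, 5/4]] = [[4, 5]].

X = [[4, 5]]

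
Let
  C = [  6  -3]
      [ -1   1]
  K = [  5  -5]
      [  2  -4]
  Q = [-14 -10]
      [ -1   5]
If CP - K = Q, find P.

CP = Q + K = [[-9, -15], [1, 1]].
Left-multiplying both sides by C⁻¹ gives P = C⁻¹(Q + K).
det C = 3, so C⁻¹ = [[1/3, 1], [1/3, 2]].
P = C⁻¹(Q + K) = [[-2, -4], [-1, -3]].

P = [[-2, -4], [-1, -3]]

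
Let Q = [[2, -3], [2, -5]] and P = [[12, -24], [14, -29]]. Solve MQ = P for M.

M = [[3, 3], [3, 4]]

Since Q sits to the right of M, M = PQ⁻¹.
det Q = -4; the adjugate gives Q⁻¹ = [[5/4, -3/4], [1/2, -1/2]].
M = PQ⁻¹ = [[12, -24], [14, -29]] · [[5/4, -3/4], [1/2, -1/2]] = [[3, 3], [3, 4]].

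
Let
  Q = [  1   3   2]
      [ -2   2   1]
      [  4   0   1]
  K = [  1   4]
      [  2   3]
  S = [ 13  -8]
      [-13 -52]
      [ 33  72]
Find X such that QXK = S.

X = [[2, 3], [-5, 3], [1, 0]]

Isolating X: multiply by Q⁻¹ from the left and K⁻¹ from the right, so X = Q⁻¹SK⁻¹.
Q has determinant 4; Q⁻¹ = [[1/2, -3/4, -1/4], [3/2, -7/4, -5/4], [-2, 3, 2]].
det K = -5, so K⁻¹ = [[-3/5, 4/5], [2/5, -1/5]].
Q⁻¹S = [[8, 17], [1, -11], [1, 4]].
X = (Q⁻¹S)K⁻¹ = [[2, 3], [-5, 3], [1, 0]].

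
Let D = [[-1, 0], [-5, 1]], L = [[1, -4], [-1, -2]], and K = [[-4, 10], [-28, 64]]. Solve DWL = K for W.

W = [[3, -1], [-5, 3]]

Isolating W: multiply by D⁻¹ from the left and L⁻¹ from the right, so W = D⁻¹KL⁻¹.
det D = -1; the adjugate gives D⁻¹ = [[-1, 0], [-5, 1]].
det L = -6; the adjugate gives L⁻¹ = [[1/3, -2/3], [-1/6, -1/6]].
D⁻¹K = [[4, -10], [-8, 14]].
W = (D⁻¹K)L⁻¹ = [[3, -1], [-5, 3]].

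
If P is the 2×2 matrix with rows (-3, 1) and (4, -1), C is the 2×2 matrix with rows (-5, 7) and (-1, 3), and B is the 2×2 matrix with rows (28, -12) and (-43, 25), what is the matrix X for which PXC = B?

X = [[4, -5], [3, 2]]

Isolating X: multiply by P⁻¹ from the left and C⁻¹ from the right, so X = P⁻¹BC⁻¹.
det P = -1; the adjugate gives P⁻¹ = [[1, 1], [4, 3]].
det C = -8; the adjugate gives C⁻¹ = [[-3/8, 7/8], [-1/8, 5/8]].
P⁻¹B = [[-15, 13], [-17, 27]].
X = (P⁻¹B)C⁻¹ = [[4, -5], [3, 2]].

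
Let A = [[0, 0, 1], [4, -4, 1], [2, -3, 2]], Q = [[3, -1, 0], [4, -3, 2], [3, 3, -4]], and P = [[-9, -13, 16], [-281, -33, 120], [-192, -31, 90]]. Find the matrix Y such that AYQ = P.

Y = [[-5, 0, -5], [2, 5, 4], [1, 0, -4]]

Y = A⁻¹PQ⁻¹ (apply A⁻¹ on the left and Q⁻¹ on the right).
A has determinant -4; A⁻¹ = [[5/4, 3/4, -1], [3/2, 1/2, -1], [1, 0, 0]].
Q has determinant -4; Q⁻¹ = [[-3/2, 1, 1/2], [-11/2, 3, 3/2], [-21/4, 3, 5/4]].
A⁻¹P = [[-30, -10, 20], [38, -5, -6], [-9, -13, 16]].
Y = (A⁻¹P)Q⁻¹ = [[-5, 0, -5], [2, 5, 4], [1, 0, -4]].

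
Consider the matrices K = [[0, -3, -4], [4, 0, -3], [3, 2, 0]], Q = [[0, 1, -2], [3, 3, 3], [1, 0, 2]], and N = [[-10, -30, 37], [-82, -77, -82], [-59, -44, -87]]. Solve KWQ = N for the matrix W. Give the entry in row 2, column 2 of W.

Isolating W: multiply by K⁻¹ from the left and Q⁻¹ from the right, so W = K⁻¹NQ⁻¹.
det K = -5, so K⁻¹ = [[-6/5, 8/5, -9/5], [9/5, -12/5, 16/5], [-8/5, 9/5, -12/5]].
Q has determinant 3; Q⁻¹ = [[2, -2/3, 3], [-1, 2/3, -2], [-1, 1/3, -1]].
K⁻¹N = [[-13, -8, -19], [-10, -10, -15], [10, 15, 2]].
W = (K⁻¹N)Q⁻¹ = [[1, -3, -4], [5, -5, 5], [3, 4, -2]].

-5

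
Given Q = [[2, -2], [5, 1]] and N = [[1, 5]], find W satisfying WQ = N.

Since Q sits to the right of W, W = NQ⁻¹.
det Q = 12, so Q⁻¹ = [[1/12, 1/6], [-5/12, 1/6]].
W = NQ⁻¹ = [[1, 5]] · [[1/12, 1/6], [-5/12, 1/6]] = [[-2, 1]].

W = [[-2, 1]]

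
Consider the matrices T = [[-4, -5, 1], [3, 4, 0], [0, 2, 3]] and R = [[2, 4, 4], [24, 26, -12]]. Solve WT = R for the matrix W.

W = [[4, 6, 0], [-6, 0, -2]]

Right-multiplying both sides by T⁻¹ gives W = RT⁻¹.
det T = 3, so T⁻¹ = [[4, 17/3, -4/3], [-3, -4, 1], [2, 8/3, -1/3]].
W = RT⁻¹ = [[2, 4, 4], [24, 26, -12]] · [[4, 17/3, -4/3], [-3, -4, 1], [2, 8/3, -1/3]] = [[4, 6, 0], [-6, 0, -2]].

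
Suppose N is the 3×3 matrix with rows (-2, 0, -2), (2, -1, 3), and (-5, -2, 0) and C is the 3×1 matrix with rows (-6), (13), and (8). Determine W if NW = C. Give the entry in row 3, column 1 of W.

3

Since N multiplies W on the left, W = N⁻¹C.
N has determinant 6; N⁻¹ = [[1, 2/3, -1/3], [-5/2, -5/3, 1/3], [-3/2, -2/3, 1/3]].
W = N⁻¹C = [[1, 2/3, -1/3], [-5/2, -5/3, 1/3], [-3/2, -2/3, 1/3]] · [[-6], [13], [8]] = [[0], [-4], [3]].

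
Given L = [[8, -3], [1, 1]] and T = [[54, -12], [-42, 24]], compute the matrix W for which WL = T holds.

W = [[6, 6], [-6, 6]]

Since L sits to the right of W, W = TL⁻¹.
L has determinant 11; L⁻¹ = [[1/11, 3/11], [-1/11, 8/11]].
W = TL⁻¹ = [[54, -12], [-42, 24]] · [[1/11, 3/11], [-1/11, 8/11]] = [[6, 6], [-6, 6]].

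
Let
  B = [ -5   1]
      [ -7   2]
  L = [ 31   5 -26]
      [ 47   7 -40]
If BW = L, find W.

B is on the left of W, so left-multiply by B⁻¹: W = B⁻¹L.
det B = -3, so B⁻¹ = [[-2/3, 1/3], [-7/3, 5/3]].
W = B⁻¹L = [[-2/3, 1/3], [-7/3, 5/3]] · [[31, 5, -26], [47, 7, -40]] = [[-5, -1, 4], [6, 0, -6]].

W = [[-5, -1, 4], [6, 0, -6]]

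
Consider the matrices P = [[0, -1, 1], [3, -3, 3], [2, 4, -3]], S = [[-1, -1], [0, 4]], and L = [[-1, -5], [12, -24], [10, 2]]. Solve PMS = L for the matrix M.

M = [[-5, -2], [3, -1], [4, -2]]

M = P⁻¹LS⁻¹ (apply P⁻¹ on the left and S⁻¹ on the right).
det P = 3; the adjugate gives P⁻¹ = [[-1, 1/3, 0], [5, -2/3, 1], [6, -2/3, 1]].
det S = -4, so S⁻¹ = [[-1, -1/4], [0, 1/4]].
P⁻¹L = [[5, -3], [-3, -7], [-4, -12]].
M = (P⁻¹L)S⁻¹ = [[-5, -2], [3, -1], [4, -2]].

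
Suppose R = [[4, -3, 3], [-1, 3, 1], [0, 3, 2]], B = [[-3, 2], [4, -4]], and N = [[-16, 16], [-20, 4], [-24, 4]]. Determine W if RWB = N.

W = [[0, 5], [4, 5], [4, -3]]

Isolating W: multiply by R⁻¹ from the left and B⁻¹ from the right, so W = R⁻¹NB⁻¹.
det R = -3, so R⁻¹ = [[-1, -5, 4], [-2/3, -8/3, 7/3], [1, 4, -3]].
det B = 4; the adjugate gives B⁻¹ = [[-1, -1/2], [-1, -3/4]].
R⁻¹N = [[20, -20], [8, -12], [-24, 20]].
W = (R⁻¹N)B⁻¹ = [[0, 5], [4, 5], [4, -3]].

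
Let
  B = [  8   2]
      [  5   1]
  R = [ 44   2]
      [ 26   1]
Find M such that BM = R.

M = [[4, 0], [6, 1]]

B is on the left of M, so left-multiply by B⁻¹: M = B⁻¹R.
det B = -2; the adjugate gives B⁻¹ = [[-1/2, 1], [5/2, -4]].
M = B⁻¹R = [[-1/2, 1], [5/2, -4]] · [[44, 2], [26, 1]] = [[4, 0], [6, 1]].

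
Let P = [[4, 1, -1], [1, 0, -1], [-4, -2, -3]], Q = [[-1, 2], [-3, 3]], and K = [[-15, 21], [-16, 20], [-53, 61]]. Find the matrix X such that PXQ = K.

X = [[0, -1], [2, 2], [-4, -5]]

Left-multiply by P⁻¹ and right-multiply by Q⁻¹: X = P⁻¹KQ⁻¹.
det P = 1, so P⁻¹ = [[-2, 5, -1], [7, -16, 3], [-2, 4, -1]].
Q has determinant 3; Q⁻¹ = [[1, -2/3], [1, -1/3]].
P⁻¹K = [[3, -3], [-8, 10], [19, -23]].
X = (P⁻¹K)Q⁻¹ = [[0, -1], [2, 2], [-4, -5]].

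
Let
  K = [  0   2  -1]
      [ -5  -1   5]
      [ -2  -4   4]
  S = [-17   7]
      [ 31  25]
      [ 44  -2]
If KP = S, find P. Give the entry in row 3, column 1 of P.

5

K is on the left of P, so left-multiply by K⁻¹: P = K⁻¹S.
det K = 2; the adjugate gives K⁻¹ = [[8, -2, 9/2], [5, -1, 5/2], [9, -2, 5]].
P = K⁻¹S = [[8, -2, 9/2], [5, -1, 5/2], [9, -2, 5]] · [[-17, 7], [31, 25], [44, -2]] = [[0, -3], [-6, 5], [5, 3]].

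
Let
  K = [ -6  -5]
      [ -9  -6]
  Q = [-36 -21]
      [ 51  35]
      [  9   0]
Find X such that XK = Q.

Right-multiplying both sides by K⁻¹ gives X = QK⁻¹.
K has determinant -9; K⁻¹ = [[2/3, -5/9], [-1, 2/3]].
X = QK⁻¹ = [[-36, -21], [51, 35], [9, 0]] · [[2/3, -5/9], [-1, 2/3]] = [[-3, 6], [-1, -5], [6, -5]].

X = [[-3, 6], [-1, -5], [6, -5]]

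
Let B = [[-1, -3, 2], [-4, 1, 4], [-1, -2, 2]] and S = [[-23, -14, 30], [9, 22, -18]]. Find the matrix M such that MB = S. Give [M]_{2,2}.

B is on the right of M, so right-multiply by B⁻¹: M = SB⁻¹.
det B = -4; the adjugate gives B⁻¹ = [[-5/2, -1/2, 7/2], [-1, 0, 1], [-9/4, -1/4, 13/4]].
M = SB⁻¹ = [[-23, -14, 30], [9, 22, -18]] · [[-5/2, -1/2, 7/2], [-1, 0, 1], [-9/4, -1/4, 13/4]] = [[4, 4, 3], [-4, 0, -5]].

0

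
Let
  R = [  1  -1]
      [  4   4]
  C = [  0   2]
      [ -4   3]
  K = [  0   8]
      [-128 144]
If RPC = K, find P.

P = [[5, 4], [1, 4]]

Left-multiply by R⁻¹ and right-multiply by C⁻¹: P = R⁻¹KC⁻¹.
det R = 8, so R⁻¹ = [[1/2, 1/8], [-1/2, 1/8]].
det C = 8, so C⁻¹ = [[3/8, -1/4], [1/2, 0]].
R⁻¹K = [[-16, 22], [-16, 14]].
P = (R⁻¹K)C⁻¹ = [[5, 4], [1, 4]].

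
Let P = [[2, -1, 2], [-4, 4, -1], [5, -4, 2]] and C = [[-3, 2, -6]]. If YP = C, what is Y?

Since P sits to the right of Y, Y = CP⁻¹.
det P = -3; the adjugate gives P⁻¹ = [[-4/3, 2, 7/3], [-1, 2, 2], [4/3, -1, -4/3]].
Y = CP⁻¹ = [[-3, 2, -6]] · [[-4/3, 2, 7/3], [-1, 2, 2], [4/3, -1, -4/3]] = [[-6, 4, 5]].

Y = [[-6, 4, 5]]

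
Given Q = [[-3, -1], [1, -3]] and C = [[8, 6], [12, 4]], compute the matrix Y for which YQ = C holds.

Right-multiplying both sides by Q⁻¹ gives Y = CQ⁻¹.
det Q = 10, so Q⁻¹ = [[-3/10, 1/10], [-1/10, -3/10]].
Y = CQ⁻¹ = [[8, 6], [12, 4]] · [[-3/10, 1/10], [-1/10, -3/10]] = [[-3, -1], [-4, 0]].

Y = [[-3, -1], [-4, 0]]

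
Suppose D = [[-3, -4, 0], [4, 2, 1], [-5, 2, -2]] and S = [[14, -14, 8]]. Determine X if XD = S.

D is on the right of X, so right-multiply by D⁻¹: X = SD⁻¹.
D has determinant 6; D⁻¹ = [[-1, -4/3, -2/3], [1/2, 1, 1/2], [3, 13/3, 5/3]].
X = SD⁻¹ = [[14, -14, 8]] · [[-1, -4/3, -2/3], [1/2, 1, 1/2], [3, 13/3, 5/3]] = [[3, 2, -3]].

X = [[3, 2, -3]]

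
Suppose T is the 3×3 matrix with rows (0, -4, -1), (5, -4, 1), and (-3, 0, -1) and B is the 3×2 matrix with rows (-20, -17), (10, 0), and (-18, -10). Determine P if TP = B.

T is on the left of P, so left-multiply by T⁻¹: P = T⁻¹B.
det T = 4, so T⁻¹ = [[1, -1, -2], [1/2, -3/4, -5/4], [-3, 3, 5]].
P = T⁻¹B = [[1, -1, -2], [1/2, -3/4, -5/4], [-3, 3, 5]] · [[-20, -17], [10, 0], [-18, -10]] = [[6, 3], [5, 4], [0, 1]].

P = [[6, 3], [5, 4], [0, 1]]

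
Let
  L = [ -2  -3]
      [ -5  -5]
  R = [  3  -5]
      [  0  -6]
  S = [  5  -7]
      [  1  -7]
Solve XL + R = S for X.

XL = S − R = [[2, -2], [1, -1]].
Since L sits to the right of X, X = (S − R)L⁻¹.
det L = -5; the adjugate gives L⁻¹ = [[1, -3/5], [-1, 2/5]].
X = (S − R)L⁻¹ = [[4, -2], [2, -1]].

X = [[4, -2], [2, -1]]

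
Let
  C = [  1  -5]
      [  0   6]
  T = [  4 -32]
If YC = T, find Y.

Right-multiplying both sides by C⁻¹ gives Y = TC⁻¹.
det C = 6, so C⁻¹ = [[1, 5/6], [0, 1/6]].
Y = TC⁻¹ = [[4, -32]] · [[1, 5/6], [0, 1/6]] = [[4, -2]].

Y = [[4, -2]]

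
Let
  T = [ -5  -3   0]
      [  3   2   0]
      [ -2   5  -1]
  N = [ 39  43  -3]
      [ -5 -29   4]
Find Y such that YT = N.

Right-multiplying both sides by T⁻¹ gives Y = NT⁻¹.
det T = 1, so T⁻¹ = [[-2, -3, 0], [3, 5, 0], [19, 31, -1]].
Y = NT⁻¹ = [[39, 43, -3], [-5, -29, 4]] · [[-2, -3, 0], [3, 5, 0], [19, 31, -1]] = [[-6, 5, 3], [-1, -6, -4]].

Y = [[-6, 5, 3], [-1, -6, -4]]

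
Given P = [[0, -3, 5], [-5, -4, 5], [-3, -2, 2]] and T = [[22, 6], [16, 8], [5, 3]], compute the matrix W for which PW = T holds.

W = [[1, -1], [1, 3], [5, 3]]

Since P multiplies W on the left, W = P⁻¹T.
det P = 5, so P⁻¹ = [[2/5, -4/5, 1], [-1, 3, -5], [-2/5, 9/5, -3]].
W = P⁻¹T = [[2/5, -4/5, 1], [-1, 3, -5], [-2/5, 9/5, -3]] · [[22, 6], [16, 8], [5, 3]] = [[1, -1], [1, 3], [5, 3]].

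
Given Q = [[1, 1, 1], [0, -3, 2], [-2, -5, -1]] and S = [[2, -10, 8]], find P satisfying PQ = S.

Q is on the right of P, so right-multiply by Q⁻¹: P = SQ⁻¹.
det Q = 3, so Q⁻¹ = [[13/3, -4/3, 5/3], [-4/3, 1/3, -2/3], [-2, 1, -1]].
P = SQ⁻¹ = [[2, -10, 8]] · [[13/3, -4/3, 5/3], [-4/3, 1/3, -2/3], [-2, 1, -1]] = [[6, 2, 2]].

P = [[6, 2, 2]]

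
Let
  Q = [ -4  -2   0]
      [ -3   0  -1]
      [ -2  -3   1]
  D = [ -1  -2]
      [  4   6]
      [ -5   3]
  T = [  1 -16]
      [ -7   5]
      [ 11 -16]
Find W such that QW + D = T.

W = [[2, 1], [-5, 5], [5, -2]]

QW = T − D = [[2, -14], [-11, -1], [16, -19]].
Left-multiplying both sides by Q⁻¹ gives W = Q⁻¹(T − D).
det Q = 2; the adjugate gives Q⁻¹ = [[-3/2, 1, 1], [5/2, -2, -2], [9/2, -4, -3]].
W = Q⁻¹(T − D) = [[2, 1], [-5, 5], [5, -2]].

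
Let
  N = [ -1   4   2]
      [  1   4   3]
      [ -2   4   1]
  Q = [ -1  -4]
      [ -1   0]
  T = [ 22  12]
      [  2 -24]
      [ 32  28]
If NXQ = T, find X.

X = [[5, 5], [1, -4], [-1, 1]]

Isolating X: multiply by N⁻¹ from the left and Q⁻¹ from the right, so X = N⁻¹TQ⁻¹.
det N = 4, so N⁻¹ = [[-2, 1, 1], [-7/4, 3/4, 5/4], [3, -1, -2]].
Q has determinant -4; Q⁻¹ = [[0, -1], [-1/4, 1/4]].
N⁻¹T = [[-10, -20], [3, -4], [0, 4]].
X = (N⁻¹T)Q⁻¹ = [[5, 5], [1, -4], [-1, 1]].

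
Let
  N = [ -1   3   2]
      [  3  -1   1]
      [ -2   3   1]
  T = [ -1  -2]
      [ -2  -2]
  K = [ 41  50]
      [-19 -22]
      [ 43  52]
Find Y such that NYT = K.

Y = N⁻¹KT⁻¹ (apply N⁻¹ on the left and T⁻¹ on the right).
N has determinant 3; N⁻¹ = [[-4/3, 1, 5/3], [-5/3, 1, 7/3], [7/3, -1, -8/3]].
T has determinant -2; T⁻¹ = [[1, -1], [-1, 1/2]].
N⁻¹K = [[-2, -2], [13, 16], [0, 0]].
Y = (N⁻¹K)T⁻¹ = [[0, 1], [-3, -5], [0, 0]].

Y = [[0, 1], [-3, -5], [0, 0]]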